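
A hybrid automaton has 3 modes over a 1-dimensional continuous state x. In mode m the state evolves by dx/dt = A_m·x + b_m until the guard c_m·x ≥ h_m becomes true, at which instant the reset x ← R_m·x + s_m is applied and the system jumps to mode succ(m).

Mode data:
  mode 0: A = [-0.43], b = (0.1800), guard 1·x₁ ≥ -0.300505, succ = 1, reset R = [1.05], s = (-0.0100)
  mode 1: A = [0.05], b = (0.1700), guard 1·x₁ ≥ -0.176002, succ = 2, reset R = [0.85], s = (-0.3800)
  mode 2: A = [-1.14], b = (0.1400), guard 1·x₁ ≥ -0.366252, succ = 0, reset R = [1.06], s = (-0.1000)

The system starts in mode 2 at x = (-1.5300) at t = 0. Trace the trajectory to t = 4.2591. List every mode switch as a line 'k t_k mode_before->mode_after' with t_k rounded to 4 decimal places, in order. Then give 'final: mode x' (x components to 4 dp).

Mode 2: guard c·x = -0.3663 hit at Δt = 1.0682 (t = 1.0682), x⁻ = (-0.3663) → reset → x⁺ = (-0.4882), jump to mode 0
Mode 0: guard c·x = -0.3005 hit at Δt = 0.5394 (t = 1.6076), x⁻ = (-0.3005) → reset → x⁺ = (-0.3255), jump to mode 1
Mode 1: guard c·x = -0.1760 hit at Δt = 0.9498 (t = 2.5574), x⁻ = (-0.1760) → reset → x⁺ = (-0.5296), jump to mode 2
Mode 2: guard c·x = -0.3663 hit at Δt = 0.2528 (t = 2.8102), x⁻ = (-0.3663) → reset → x⁺ = (-0.4882), jump to mode 0
Mode 0: guard c·x = -0.3005 hit at Δt = 0.5394 (t = 3.3496), x⁻ = (-0.3005) → reset → x⁺ = (-0.3255), jump to mode 1
Mode 1: flow for 0.9095 to horizon, guard not reached → x = (-0.1825)

1 1.0682 2->0
2 1.6076 0->1
3 2.5574 1->2
4 2.8102 2->0
5 3.3496 0->1
final: 1 -0.1825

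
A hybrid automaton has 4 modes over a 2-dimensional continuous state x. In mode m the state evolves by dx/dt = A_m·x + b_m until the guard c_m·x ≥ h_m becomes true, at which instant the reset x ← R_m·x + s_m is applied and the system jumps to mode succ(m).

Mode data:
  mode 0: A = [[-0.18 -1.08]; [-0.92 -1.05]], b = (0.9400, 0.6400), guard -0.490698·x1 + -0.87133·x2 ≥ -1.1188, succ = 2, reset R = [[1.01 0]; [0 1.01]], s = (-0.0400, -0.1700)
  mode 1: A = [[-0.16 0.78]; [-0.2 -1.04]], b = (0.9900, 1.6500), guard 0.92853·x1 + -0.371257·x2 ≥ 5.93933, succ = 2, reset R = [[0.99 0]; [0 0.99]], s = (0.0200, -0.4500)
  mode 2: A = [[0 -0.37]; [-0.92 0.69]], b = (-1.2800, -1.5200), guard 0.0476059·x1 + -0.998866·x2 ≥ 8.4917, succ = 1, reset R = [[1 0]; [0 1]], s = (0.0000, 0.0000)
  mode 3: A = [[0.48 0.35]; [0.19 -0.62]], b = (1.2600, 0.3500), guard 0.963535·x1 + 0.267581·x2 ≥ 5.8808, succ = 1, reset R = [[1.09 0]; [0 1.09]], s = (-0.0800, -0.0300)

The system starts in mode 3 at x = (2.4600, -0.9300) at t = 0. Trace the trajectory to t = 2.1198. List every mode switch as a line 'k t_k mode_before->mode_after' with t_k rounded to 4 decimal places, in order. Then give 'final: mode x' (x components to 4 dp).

1 1.1284 3->1
2 1.5812 1->2
final: 2 6.2890 -4.8297

Mode 3: guard c·x = 5.8808 hit at Δt = 1.1284 (t = 1.1284), x⁻ = (5.9722, 0.4723) → reset → x⁺ = (6.4297, 0.4848), jump to mode 1
Mode 1: guard c·x = 5.9393 hit at Δt = 0.4528 (t = 1.5812), x⁻ = (6.5679, 0.4286) → reset → x⁺ = (6.5222, -0.0257), jump to mode 2
Mode 2: flow for 0.5386 to horizon, guard not reached → x = (6.2890, -4.8297)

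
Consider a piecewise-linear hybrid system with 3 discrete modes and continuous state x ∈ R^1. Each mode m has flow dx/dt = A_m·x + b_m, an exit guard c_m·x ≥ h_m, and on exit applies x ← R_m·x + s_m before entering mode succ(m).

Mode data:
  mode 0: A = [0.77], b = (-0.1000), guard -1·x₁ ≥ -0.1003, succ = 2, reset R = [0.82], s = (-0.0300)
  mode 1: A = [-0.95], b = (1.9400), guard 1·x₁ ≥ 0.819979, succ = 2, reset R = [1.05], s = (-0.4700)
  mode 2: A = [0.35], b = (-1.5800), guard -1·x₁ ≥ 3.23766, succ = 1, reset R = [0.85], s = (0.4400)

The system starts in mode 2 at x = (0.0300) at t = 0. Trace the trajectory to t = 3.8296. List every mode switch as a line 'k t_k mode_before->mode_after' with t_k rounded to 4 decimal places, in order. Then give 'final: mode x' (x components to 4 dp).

1 1.5639 2->1
2 2.9013 1->2
final: 2 -1.1920

Mode 2: guard c·x = 3.2377 hit at Δt = 1.5639 (t = 1.5639), x⁻ = (-3.2377) → reset → x⁺ = (-2.3120), jump to mode 1
Mode 1: guard c·x = 0.8200 hit at Δt = 1.3374 (t = 2.9013), x⁻ = (0.8200) → reset → x⁺ = (0.3910), jump to mode 2
Mode 2: flow for 0.9283 to horizon, guard not reached → x = (-1.1920)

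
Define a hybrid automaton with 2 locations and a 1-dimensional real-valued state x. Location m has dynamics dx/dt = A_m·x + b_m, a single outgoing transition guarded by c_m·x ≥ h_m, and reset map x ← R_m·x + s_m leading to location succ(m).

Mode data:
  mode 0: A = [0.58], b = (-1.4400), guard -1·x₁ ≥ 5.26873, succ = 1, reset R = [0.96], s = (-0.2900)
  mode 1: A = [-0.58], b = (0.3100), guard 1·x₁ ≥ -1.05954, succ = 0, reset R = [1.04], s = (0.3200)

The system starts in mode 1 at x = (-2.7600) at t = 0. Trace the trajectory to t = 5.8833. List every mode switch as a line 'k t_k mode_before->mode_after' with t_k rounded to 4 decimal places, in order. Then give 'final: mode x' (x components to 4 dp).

Mode 1: guard c·x = -1.0595 hit at Δt = 1.2517 (t = 1.2517), x⁻ = (-1.0595) → reset → x⁺ = (-0.7819), jump to mode 0
Mode 0: guard c·x = 5.2687 hit at Δt = 1.4909 (t = 2.7426), x⁻ = (-5.2687) → reset → x⁺ = (-5.3480), jump to mode 1
Mode 1: guard c·x = -1.0595 hit at Δt = 2.2512 (t = 4.9938), x⁻ = (-1.0595) → reset → x⁺ = (-0.7819), jump to mode 0
Mode 0: flow for 0.8895 to horizon, guard not reached → x = (-2.9860)

1 1.2517 1->0
2 2.7426 0->1
3 4.9938 1->0
final: 0 -2.9860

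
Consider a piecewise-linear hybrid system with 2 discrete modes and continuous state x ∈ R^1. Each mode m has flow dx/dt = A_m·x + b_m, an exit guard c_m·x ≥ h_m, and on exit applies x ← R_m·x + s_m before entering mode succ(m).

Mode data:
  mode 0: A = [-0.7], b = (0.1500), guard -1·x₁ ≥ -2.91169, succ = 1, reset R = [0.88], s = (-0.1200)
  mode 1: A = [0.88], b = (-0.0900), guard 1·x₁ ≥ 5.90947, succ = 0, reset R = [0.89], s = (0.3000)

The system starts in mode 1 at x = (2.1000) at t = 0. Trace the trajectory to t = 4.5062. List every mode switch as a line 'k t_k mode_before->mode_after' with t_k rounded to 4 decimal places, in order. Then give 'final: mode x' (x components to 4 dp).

1 1.2126 1->0
2 2.1896 0->1
3 3.2225 1->0
4 4.1995 0->1
final: 1 3.1673

Mode 1: guard c·x = 5.9095 hit at Δt = 1.2126 (t = 1.2126), x⁻ = (5.9095) → reset → x⁺ = (5.5594), jump to mode 0
Mode 0: guard c·x = -2.9117 hit at Δt = 0.9770 (t = 2.1896), x⁻ = (2.9117) → reset → x⁺ = (2.4423), jump to mode 1
Mode 1: guard c·x = 5.9095 hit at Δt = 1.0329 (t = 3.2225), x⁻ = (5.9095) → reset → x⁺ = (5.5594), jump to mode 0
Mode 0: guard c·x = -2.9117 hit at Δt = 0.9770 (t = 4.1995), x⁻ = (2.9117) → reset → x⁺ = (2.4423), jump to mode 1
Mode 1: flow for 0.3067 to horizon, guard not reached → x = (3.1673)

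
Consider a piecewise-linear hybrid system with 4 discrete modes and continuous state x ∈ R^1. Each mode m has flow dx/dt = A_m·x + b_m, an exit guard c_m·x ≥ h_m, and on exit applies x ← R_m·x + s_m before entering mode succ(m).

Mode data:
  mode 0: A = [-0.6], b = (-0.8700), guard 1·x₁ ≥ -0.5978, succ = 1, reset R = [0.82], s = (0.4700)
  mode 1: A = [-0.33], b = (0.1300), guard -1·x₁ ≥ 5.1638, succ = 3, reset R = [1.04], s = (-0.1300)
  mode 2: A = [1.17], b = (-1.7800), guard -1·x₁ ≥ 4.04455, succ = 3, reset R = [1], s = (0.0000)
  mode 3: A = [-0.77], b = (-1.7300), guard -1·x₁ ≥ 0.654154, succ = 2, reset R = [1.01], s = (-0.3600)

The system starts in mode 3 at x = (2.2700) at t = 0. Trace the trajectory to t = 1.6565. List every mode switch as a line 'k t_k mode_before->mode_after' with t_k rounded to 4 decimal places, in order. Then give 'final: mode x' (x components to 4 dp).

1 1.3538 3->2
final: 2 -2.1010

Mode 3: guard c·x = 0.6542 hit at Δt = 1.3538 (t = 1.3538), x⁻ = (-0.6542) → reset → x⁺ = (-1.0207), jump to mode 2
Mode 2: flow for 0.3027 to horizon, guard not reached → x = (-2.1010)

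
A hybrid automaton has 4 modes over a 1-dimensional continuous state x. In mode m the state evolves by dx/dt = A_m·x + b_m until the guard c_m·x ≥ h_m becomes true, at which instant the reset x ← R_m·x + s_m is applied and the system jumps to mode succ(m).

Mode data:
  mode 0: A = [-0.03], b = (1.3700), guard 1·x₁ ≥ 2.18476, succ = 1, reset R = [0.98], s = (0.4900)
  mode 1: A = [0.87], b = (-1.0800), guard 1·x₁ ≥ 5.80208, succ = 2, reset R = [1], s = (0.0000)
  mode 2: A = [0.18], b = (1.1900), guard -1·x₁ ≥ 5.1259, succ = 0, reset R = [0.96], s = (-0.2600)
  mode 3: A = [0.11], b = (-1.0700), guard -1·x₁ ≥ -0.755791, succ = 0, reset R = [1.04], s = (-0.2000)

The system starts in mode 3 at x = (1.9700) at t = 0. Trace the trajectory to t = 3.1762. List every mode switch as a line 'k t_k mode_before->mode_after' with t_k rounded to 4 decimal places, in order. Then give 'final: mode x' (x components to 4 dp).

Mode 3: guard c·x = -0.7558 hit at Δt = 1.3220 (t = 1.3220), x⁻ = (0.7558) → reset → x⁺ = (0.5860), jump to mode 0
Mode 0: guard c·x = 2.1848 hit at Δt = 1.2036 (t = 2.5256), x⁻ = (2.1848) → reset → x⁺ = (2.6311), jump to mode 1
Mode 1: flow for 0.6506 to horizon, guard not reached → x = (3.6890)

1 1.3220 3->0
2 2.5256 0->1
final: 1 3.6890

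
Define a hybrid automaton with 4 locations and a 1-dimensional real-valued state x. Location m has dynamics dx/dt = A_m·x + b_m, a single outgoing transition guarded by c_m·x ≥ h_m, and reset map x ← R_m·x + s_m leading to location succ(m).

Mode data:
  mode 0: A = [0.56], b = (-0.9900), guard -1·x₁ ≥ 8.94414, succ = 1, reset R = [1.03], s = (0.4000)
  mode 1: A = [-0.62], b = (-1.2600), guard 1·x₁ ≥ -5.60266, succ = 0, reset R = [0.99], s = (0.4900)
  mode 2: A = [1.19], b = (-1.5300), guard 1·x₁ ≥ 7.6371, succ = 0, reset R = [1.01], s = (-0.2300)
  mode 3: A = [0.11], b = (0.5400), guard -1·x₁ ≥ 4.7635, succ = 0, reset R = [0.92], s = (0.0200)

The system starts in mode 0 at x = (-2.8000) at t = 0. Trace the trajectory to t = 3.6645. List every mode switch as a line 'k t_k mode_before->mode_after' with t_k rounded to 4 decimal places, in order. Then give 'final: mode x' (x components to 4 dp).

Mode 0: guard c·x = 8.9441 hit at Δt = 1.5220 (t = 1.5220), x⁻ = (-8.9441) → reset → x⁺ = (-8.8125), jump to mode 1
Mode 1: guard c·x = -5.6027 hit at Δt = 1.0344 (t = 2.5564), x⁻ = (-5.6027) → reset → x⁺ = (-5.0566), jump to mode 0
Mode 0: guard c·x = 8.9441 hit at Δt = 0.8051 (t = 3.3615), x⁻ = (-8.9441) → reset → x⁺ = (-8.8125), jump to mode 1
Mode 1: flow for 0.3030 to horizon, guard not reached → x = (-7.6512)

1 1.5220 0->1
2 2.5564 1->0
3 3.3615 0->1
final: 1 -7.6512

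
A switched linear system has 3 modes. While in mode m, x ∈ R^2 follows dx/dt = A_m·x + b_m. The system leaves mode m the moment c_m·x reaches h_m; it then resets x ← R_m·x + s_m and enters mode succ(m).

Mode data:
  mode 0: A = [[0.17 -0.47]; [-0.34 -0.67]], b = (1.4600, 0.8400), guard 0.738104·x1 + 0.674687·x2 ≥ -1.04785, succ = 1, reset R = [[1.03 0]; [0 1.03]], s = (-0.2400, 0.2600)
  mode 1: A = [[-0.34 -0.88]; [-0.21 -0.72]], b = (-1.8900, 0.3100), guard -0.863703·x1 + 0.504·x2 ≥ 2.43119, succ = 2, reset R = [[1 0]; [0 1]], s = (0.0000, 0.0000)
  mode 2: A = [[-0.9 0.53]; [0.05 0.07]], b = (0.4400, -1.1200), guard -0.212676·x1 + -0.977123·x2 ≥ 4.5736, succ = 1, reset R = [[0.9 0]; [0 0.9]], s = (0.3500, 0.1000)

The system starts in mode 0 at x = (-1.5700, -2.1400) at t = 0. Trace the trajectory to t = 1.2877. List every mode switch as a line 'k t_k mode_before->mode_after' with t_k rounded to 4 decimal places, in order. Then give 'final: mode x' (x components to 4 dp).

1 0.5254 0->1
final: 1 -1.6358 -0.1012

Mode 0: guard c·x = -1.0478 hit at Δt = 0.5254 (t = 0.5254), x⁻ = (-0.5216, -0.9825) → reset → x⁺ = (-0.7772, -0.7520), jump to mode 1
Mode 1: flow for 0.7623 to horizon, guard not reached → x = (-1.6358, -0.1012)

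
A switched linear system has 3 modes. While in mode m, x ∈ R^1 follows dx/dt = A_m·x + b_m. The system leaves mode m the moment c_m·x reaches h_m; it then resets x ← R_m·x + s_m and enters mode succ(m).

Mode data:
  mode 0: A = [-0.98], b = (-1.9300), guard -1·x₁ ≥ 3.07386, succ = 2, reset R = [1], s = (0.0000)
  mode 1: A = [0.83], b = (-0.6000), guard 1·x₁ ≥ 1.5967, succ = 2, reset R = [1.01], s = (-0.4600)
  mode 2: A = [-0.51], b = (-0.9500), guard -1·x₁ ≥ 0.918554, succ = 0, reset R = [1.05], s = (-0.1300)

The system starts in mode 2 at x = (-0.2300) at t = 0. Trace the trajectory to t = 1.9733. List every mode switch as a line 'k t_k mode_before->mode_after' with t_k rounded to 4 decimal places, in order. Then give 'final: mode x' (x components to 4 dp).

Mode 2: guard c·x = 0.9186 hit at Δt = 1.0739 (t = 1.0739), x⁻ = (-0.9186) → reset → x⁺ = (-1.0945), jump to mode 0
Mode 0: flow for 0.8994 to horizon, guard not reached → x = (-1.6070)

1 1.0739 2->0
final: 0 -1.6070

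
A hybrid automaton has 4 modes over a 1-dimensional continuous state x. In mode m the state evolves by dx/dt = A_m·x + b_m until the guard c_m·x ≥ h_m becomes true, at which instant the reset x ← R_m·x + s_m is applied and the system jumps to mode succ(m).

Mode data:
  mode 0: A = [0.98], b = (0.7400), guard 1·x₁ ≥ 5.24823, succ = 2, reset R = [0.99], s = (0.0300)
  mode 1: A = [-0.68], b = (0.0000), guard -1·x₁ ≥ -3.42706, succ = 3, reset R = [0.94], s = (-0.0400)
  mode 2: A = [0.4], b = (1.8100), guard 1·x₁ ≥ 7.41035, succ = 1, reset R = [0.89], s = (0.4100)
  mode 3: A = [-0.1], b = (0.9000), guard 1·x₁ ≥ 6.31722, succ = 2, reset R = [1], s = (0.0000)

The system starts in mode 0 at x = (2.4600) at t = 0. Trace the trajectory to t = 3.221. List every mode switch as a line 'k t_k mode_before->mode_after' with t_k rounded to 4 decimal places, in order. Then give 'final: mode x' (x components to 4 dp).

Mode 0: guard c·x = 5.2482 hit at Δt = 0.6372 (t = 0.6372), x⁻ = (5.2482) → reset → x⁺ = (5.2257), jump to mode 2
Mode 2: guard c·x = 7.4104 hit at Δt = 0.5054 (t = 1.1426), x⁻ = (7.4103) → reset → x⁺ = (7.0052), jump to mode 1
Mode 1: guard c·x = -3.4271 hit at Δt = 1.0514 (t = 2.1940), x⁻ = (3.4271) → reset → x⁺ = (3.1814), jump to mode 3
Mode 3: flow for 1.0270 to horizon, guard not reached → x = (3.7493)

1 0.6372 0->2
2 1.1426 2->1
3 2.1940 1->3
final: 3 3.7493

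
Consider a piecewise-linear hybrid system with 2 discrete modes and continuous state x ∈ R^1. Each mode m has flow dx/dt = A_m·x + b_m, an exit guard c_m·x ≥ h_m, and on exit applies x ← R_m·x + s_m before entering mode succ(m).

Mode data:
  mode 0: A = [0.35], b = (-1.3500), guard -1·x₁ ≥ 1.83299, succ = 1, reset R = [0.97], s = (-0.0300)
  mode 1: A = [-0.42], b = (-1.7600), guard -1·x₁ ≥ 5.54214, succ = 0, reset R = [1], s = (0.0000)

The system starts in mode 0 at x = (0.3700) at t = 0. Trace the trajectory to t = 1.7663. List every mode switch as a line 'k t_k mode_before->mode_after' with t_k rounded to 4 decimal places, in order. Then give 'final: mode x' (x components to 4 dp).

Mode 0: guard c·x = 1.8330 hit at Δt = 1.3990 (t = 1.3990), x⁻ = (-1.8330) → reset → x⁺ = (-1.8080), jump to mode 1
Mode 1: flow for 0.3673 to horizon, guard not reached → x = (-2.1486)

1 1.3990 0->1
final: 1 -2.1486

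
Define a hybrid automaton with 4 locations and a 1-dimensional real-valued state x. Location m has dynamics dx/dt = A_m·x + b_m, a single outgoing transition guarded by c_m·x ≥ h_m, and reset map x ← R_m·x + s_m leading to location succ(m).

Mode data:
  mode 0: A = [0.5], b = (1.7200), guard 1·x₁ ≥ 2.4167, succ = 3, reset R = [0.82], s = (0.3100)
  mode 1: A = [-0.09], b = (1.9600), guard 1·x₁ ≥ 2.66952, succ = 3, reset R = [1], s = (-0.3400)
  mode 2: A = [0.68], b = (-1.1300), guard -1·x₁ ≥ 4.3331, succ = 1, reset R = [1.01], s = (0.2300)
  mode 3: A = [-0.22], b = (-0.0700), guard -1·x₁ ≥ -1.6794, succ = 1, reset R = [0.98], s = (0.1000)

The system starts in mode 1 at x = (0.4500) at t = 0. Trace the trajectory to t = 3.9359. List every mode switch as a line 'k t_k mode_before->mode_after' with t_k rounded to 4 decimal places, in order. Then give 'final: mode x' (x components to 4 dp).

1 1.2210 1->3
2 2.5017 3->1
3 3.0262 1->3
final: 3 1.8493

Mode 1: guard c·x = 2.6695 hit at Δt = 1.2210 (t = 1.2210), x⁻ = (2.6695) → reset → x⁺ = (2.3295), jump to mode 3
Mode 3: guard c·x = -1.6794 hit at Δt = 1.2807 (t = 2.5017), x⁻ = (1.6794) → reset → x⁺ = (1.7458), jump to mode 1
Mode 1: guard c·x = 2.6695 hit at Δt = 0.5245 (t = 3.0262), x⁻ = (2.6695) → reset → x⁺ = (2.3295), jump to mode 3
Mode 3: flow for 0.9097 to horizon, guard not reached → x = (1.8493)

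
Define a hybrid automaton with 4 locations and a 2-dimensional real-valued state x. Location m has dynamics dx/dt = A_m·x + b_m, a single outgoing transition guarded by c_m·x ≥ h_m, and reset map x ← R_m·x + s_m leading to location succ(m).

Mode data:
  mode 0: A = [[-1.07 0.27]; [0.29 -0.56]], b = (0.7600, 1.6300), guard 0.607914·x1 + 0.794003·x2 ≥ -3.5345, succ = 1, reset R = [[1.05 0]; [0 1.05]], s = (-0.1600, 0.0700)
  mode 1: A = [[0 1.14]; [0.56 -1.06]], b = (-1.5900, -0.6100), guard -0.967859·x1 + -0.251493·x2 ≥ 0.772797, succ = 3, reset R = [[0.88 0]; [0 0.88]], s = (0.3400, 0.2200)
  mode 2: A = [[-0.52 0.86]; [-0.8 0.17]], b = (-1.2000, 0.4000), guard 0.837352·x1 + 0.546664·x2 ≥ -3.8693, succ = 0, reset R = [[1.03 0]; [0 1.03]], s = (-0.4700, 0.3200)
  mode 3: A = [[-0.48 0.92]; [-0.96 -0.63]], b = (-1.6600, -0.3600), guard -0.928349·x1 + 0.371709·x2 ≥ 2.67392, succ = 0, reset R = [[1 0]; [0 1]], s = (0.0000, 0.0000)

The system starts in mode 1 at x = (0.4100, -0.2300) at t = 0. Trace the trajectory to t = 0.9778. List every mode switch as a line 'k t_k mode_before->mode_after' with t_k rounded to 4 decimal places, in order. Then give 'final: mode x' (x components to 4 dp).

1 0.5643 1->3
final: 3 -0.8796 -0.0429

Mode 1: guard c·x = 0.7728 hit at Δt = 0.5643 (t = 0.5643), x⁻ = (-0.6870, -0.4288) → reset → x⁺ = (-0.2646, -0.1574), jump to mode 3
Mode 3: flow for 0.4135 to horizon, guard not reached → x = (-0.8796, -0.0429)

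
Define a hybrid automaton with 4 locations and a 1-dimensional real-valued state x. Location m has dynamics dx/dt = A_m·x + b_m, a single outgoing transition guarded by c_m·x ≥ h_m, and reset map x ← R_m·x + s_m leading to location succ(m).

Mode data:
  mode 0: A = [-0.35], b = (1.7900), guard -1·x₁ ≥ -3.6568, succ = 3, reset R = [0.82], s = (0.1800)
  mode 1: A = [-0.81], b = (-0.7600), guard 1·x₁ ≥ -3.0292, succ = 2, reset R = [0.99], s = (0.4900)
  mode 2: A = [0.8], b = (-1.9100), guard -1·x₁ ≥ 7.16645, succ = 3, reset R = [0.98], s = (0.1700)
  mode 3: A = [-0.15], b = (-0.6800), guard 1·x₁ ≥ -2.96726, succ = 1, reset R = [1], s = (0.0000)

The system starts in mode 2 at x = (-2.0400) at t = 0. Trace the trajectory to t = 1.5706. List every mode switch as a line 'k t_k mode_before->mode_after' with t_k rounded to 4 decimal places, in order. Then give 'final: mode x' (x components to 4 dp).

Mode 2: guard c·x = 7.1665 hit at Δt = 0.9614 (t = 0.9614), x⁻ = (-7.1664) → reset → x⁺ = (-6.8531), jump to mode 3
Mode 3: flow for 0.6092 to horizon, guard not reached → x = (-6.6505)

1 0.9614 2->3
final: 3 -6.6505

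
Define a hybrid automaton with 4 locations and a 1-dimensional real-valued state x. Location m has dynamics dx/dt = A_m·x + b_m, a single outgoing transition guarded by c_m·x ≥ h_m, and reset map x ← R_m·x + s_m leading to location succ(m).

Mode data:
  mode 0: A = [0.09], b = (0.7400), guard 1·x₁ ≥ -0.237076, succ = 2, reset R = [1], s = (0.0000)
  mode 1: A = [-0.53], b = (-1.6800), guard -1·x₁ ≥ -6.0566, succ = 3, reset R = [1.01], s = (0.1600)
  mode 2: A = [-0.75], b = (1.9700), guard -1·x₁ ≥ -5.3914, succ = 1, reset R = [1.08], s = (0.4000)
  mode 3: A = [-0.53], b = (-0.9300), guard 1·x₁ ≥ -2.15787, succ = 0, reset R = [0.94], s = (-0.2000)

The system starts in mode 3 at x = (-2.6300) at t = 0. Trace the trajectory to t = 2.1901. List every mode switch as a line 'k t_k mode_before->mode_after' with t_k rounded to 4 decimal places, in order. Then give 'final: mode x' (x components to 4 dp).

Mode 3: guard c·x = -2.1579 hit at Δt = 1.4627 (t = 1.4627), x⁻ = (-2.1579) → reset → x⁺ = (-2.2284), jump to mode 0
Mode 0: flow for 0.7274 to horizon, guard not reached → x = (-1.8229)

1 1.4627 3->0
final: 0 -1.8229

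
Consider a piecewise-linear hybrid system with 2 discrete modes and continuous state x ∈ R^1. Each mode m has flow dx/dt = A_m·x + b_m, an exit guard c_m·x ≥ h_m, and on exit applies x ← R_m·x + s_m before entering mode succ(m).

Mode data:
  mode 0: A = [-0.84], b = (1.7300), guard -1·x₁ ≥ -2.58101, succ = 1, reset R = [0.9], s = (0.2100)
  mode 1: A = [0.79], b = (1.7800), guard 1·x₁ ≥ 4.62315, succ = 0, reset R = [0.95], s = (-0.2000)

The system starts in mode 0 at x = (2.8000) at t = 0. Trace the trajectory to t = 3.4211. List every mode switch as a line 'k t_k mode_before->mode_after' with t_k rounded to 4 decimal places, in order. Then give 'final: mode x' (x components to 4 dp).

Mode 0: guard c·x = -2.5810 hit at Δt = 0.4174 (t = 0.4174), x⁻ = (2.5810) → reset → x⁺ = (2.5329), jump to mode 1
Mode 1: guard c·x = 4.6231 hit at Δt = 0.4587 (t = 0.8761), x⁻ = (4.6231) → reset → x⁺ = (4.1920), jump to mode 0
Mode 0: guard c·x = -2.5810 hit at Δt = 1.6766 (t = 2.5527), x⁻ = (2.5810) → reset → x⁺ = (2.5329), jump to mode 1
Mode 1: guard c·x = 4.6231 hit at Δt = 0.4587 (t = 3.0114), x⁻ = (4.6231) → reset → x⁺ = (4.1920), jump to mode 0
Mode 0: flow for 0.4097 to horizon, guard not reached → x = (3.5711)

1 0.4174 0->1
2 0.8761 1->0
3 2.5527 0->1
4 3.0114 1->0
final: 0 3.5711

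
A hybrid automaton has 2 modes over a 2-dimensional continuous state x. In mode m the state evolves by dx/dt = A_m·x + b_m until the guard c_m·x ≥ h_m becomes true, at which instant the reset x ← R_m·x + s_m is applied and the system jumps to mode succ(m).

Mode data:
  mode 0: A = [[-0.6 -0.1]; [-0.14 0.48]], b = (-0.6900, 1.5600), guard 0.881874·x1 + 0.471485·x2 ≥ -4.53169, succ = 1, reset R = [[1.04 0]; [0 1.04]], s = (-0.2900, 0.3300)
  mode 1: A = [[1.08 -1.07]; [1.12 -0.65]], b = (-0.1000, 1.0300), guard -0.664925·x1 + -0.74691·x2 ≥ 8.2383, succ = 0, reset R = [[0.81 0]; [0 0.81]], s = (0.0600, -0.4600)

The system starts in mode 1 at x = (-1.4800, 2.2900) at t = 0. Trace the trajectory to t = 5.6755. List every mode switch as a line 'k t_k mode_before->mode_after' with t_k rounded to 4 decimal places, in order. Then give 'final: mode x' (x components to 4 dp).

Mode 1: guard c·x = 8.2383 hit at Δt = 1.3555 (t = 1.3555), x⁻ = (-8.4607, -3.4978) → reset → x⁺ = (-6.7932, -3.2932), jump to mode 0
Mode 0: guard c·x = -4.5317 hit at Δt = 1.0638 (t = 2.4193), x⁻ = (-3.9149, -2.2891) → reset → x⁺ = (-4.3614, -2.0507), jump to mode 1
Mode 1: guard c·x = 8.2383 hit at Δt = 0.9810 (t = 3.4003), x⁻ = (-6.7734, -4.9999) → reset → x⁺ = (-5.4265, -4.5099), jump to mode 0
Mode 0: guard c·x = -4.5317 hit at Δt = 1.3121 (t = 4.7124), x⁻ = (-2.6868, -4.5861) → reset → x⁺ = (-3.0843, -4.4395), jump to mode 1
Mode 1: flow for 0.9631 to horizon, guard not reached → x = (-1.4406, -3.4265)

1 1.3555 1->0
2 2.4193 0->1
3 3.4003 1->0
4 4.7124 0->1
final: 1 -1.4406 -3.4265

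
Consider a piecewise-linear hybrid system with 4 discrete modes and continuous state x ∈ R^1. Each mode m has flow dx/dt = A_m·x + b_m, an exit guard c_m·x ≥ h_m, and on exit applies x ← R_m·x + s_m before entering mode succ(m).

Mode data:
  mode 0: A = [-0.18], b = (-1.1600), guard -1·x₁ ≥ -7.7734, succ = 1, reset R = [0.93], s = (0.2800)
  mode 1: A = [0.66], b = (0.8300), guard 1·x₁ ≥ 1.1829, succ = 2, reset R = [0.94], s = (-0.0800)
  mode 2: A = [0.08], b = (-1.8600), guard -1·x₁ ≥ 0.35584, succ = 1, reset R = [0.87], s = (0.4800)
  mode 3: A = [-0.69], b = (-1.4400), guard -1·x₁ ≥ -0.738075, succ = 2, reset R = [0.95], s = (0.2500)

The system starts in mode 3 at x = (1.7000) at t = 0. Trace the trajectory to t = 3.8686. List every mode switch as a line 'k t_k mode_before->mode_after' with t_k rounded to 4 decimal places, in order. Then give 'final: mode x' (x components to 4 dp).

1 0.4247 3->2
2 1.1367 2->1
3 1.9487 1->2
4 2.7061 2->1
5 3.5181 1->2
final: 2 0.4000

Mode 3: guard c·x = -0.7381 hit at Δt = 0.4247 (t = 0.4247), x⁻ = (0.7381) → reset → x⁺ = (0.9512), jump to mode 2
Mode 2: guard c·x = 0.3558 hit at Δt = 0.7120 (t = 1.1367), x⁻ = (-0.3558) → reset → x⁺ = (0.1704), jump to mode 1
Mode 1: guard c·x = 1.1829 hit at Δt = 0.8120 (t = 1.9487), x⁻ = (1.1829) → reset → x⁺ = (1.0319), jump to mode 2
Mode 2: guard c·x = 0.3558 hit at Δt = 0.7574 (t = 2.7061), x⁻ = (-0.3558) → reset → x⁺ = (0.1704), jump to mode 1
Mode 1: guard c·x = 1.1829 hit at Δt = 0.8120 (t = 3.5181), x⁻ = (1.1829) → reset → x⁺ = (1.0319), jump to mode 2
Mode 2: flow for 0.3505 to horizon, guard not reached → x = (0.4000)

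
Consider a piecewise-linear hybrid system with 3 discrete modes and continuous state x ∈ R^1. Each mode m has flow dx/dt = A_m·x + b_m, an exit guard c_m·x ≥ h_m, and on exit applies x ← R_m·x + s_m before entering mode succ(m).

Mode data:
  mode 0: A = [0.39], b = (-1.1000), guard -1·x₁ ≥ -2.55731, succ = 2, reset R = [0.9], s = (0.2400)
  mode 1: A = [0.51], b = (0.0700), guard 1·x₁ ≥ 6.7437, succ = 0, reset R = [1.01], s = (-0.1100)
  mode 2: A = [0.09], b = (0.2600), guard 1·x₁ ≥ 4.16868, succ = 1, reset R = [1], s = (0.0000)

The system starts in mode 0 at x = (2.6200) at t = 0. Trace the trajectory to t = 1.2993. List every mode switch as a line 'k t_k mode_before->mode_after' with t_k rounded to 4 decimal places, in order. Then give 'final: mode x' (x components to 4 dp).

Mode 0: guard c·x = -2.5573 hit at Δt = 0.6976 (t = 0.6976), x⁻ = (2.5573) → reset → x⁺ = (2.5416), jump to mode 2
Mode 2: flow for 0.6017 to horizon, guard not reached → x = (2.8438)

1 0.6976 0->2
final: 2 2.8438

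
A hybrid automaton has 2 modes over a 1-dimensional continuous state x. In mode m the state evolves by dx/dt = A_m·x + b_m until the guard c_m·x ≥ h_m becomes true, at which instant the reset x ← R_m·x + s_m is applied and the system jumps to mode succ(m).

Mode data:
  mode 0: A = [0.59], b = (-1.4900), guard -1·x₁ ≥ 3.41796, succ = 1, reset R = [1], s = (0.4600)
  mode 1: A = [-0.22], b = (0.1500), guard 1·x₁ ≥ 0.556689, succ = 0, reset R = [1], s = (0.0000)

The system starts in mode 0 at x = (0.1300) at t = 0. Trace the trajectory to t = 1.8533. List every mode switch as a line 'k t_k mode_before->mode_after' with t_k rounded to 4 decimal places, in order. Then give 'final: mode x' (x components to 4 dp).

Mode 0: guard c·x = 3.4180 hit at Δt = 1.5402 (t = 1.5402), x⁻ = (-3.4180) → reset → x⁺ = (-2.9580), jump to mode 1
Mode 1: flow for 0.3131 to horizon, guard not reached → x = (-2.7157)

1 1.5402 0->1
final: 1 -2.7157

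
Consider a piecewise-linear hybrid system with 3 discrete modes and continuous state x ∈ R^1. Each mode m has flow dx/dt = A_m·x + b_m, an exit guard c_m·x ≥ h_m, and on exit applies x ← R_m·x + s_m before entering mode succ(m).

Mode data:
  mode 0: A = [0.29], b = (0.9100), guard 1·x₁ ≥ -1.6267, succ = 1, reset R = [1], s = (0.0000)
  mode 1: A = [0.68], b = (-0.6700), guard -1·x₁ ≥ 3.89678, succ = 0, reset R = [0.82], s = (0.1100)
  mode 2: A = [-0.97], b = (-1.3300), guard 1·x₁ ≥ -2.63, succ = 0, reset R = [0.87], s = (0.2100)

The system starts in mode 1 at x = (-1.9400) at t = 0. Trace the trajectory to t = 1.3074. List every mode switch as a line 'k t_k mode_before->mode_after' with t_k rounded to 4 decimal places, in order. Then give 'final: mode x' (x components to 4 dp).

1 0.7532 1->0
final: 0 -3.0762

Mode 1: guard c·x = 3.8968 hit at Δt = 0.7532 (t = 0.7532), x⁻ = (-3.8968) → reset → x⁺ = (-3.0854), jump to mode 0
Mode 0: flow for 0.5542 to horizon, guard not reached → x = (-3.0762)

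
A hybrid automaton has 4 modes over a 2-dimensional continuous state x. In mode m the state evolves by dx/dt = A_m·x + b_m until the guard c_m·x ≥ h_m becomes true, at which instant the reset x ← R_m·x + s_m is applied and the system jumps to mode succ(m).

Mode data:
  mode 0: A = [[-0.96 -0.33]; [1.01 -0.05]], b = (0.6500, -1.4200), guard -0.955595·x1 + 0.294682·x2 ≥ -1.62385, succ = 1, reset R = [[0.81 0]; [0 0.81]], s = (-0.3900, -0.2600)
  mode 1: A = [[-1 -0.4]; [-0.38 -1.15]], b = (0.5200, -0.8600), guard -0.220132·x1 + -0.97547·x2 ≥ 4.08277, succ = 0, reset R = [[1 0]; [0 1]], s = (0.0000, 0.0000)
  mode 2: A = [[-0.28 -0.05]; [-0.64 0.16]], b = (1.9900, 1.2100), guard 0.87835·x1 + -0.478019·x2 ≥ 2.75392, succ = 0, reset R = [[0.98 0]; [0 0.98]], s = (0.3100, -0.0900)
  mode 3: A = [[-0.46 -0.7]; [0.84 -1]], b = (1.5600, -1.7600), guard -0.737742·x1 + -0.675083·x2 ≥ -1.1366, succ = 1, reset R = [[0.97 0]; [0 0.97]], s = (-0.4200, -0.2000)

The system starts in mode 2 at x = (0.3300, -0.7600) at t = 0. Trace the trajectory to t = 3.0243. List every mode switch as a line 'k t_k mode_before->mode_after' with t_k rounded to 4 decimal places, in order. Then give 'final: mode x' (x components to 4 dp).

1 1.5816 2->0
2 2.4575 0->1
final: 1 0.8733 -0.6003

Mode 2: guard c·x = 2.7539 hit at Δt = 1.5816 (t = 1.5816), x⁻ = (2.7863, -0.6413) → reset → x⁺ = (3.0406, -0.7184), jump to mode 0
Mode 0: guard c·x = -1.6239 hit at Δt = 0.8759 (t = 2.4575), x⁻ = (1.7278, 0.0924) → reset → x⁺ = (1.0095, -0.1852), jump to mode 1
Mode 1: flow for 0.5668 to horizon, guard not reached → x = (0.8733, -0.6003)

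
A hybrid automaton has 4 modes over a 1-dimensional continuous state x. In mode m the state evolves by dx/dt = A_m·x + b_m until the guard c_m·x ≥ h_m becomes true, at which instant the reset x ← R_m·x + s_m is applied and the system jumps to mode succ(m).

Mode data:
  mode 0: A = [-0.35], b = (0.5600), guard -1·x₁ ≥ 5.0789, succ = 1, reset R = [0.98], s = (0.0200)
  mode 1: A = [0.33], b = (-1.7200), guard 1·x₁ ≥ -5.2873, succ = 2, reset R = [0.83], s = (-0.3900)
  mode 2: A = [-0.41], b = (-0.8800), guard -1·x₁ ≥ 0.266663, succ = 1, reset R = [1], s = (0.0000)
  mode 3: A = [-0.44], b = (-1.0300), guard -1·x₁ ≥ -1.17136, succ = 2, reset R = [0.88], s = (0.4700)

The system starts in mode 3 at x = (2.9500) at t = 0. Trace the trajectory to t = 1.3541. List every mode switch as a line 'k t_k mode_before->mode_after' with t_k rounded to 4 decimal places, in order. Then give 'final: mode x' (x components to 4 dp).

1 0.9312 3->2
final: 2 0.9202

Mode 3: guard c·x = -1.1714 hit at Δt = 0.9312 (t = 0.9312), x⁻ = (1.1714) → reset → x⁺ = (1.5008), jump to mode 2
Mode 2: flow for 0.4229 to horizon, guard not reached → x = (0.9202)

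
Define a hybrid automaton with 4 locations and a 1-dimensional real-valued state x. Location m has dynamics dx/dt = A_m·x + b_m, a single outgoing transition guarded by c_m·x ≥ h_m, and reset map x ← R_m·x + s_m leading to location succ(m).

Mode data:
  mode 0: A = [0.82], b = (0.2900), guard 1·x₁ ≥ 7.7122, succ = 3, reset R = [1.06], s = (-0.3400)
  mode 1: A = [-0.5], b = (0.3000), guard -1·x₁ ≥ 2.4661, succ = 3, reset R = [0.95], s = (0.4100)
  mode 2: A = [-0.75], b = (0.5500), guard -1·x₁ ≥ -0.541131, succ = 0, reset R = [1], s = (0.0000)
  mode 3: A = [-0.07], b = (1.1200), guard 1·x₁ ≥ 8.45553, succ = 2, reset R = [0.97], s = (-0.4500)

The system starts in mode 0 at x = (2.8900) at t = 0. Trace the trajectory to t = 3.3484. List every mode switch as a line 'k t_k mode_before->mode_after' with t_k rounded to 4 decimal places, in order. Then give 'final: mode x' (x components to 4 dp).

1 1.1109 0->3
2 2.2402 3->2
final: 2 3.7902

Mode 0: guard c·x = 7.7122 hit at Δt = 1.1109 (t = 1.1109), x⁻ = (7.7122) → reset → x⁺ = (7.8349), jump to mode 3
Mode 3: guard c·x = 8.4555 hit at Δt = 1.1293 (t = 2.2402), x⁻ = (8.4555) → reset → x⁺ = (7.7519), jump to mode 2
Mode 2: flow for 1.1082 to horizon, guard not reached → x = (3.7902)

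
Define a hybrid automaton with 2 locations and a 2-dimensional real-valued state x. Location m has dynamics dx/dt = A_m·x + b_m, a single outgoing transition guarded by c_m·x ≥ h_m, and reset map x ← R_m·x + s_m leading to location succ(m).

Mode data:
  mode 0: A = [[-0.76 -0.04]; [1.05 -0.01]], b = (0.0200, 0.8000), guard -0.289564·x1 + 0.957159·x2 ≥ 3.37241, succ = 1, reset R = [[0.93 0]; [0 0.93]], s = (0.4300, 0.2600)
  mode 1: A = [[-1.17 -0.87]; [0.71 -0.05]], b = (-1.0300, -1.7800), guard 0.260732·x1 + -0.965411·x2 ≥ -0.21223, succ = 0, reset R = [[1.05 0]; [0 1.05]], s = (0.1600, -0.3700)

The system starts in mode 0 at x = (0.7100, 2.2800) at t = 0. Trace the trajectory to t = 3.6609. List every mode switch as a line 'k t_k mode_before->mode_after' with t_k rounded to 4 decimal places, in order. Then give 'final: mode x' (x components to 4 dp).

1 1.0598 0->1
2 2.5002 1->0
final: 0 -0.5065 -0.6370

Mode 0: guard c·x = 3.3724 hit at Δt = 1.0598 (t = 1.0598), x⁻ = (0.2425, 3.5967) → reset → x⁺ = (0.6555, 3.6049), jump to mode 1
Mode 1: guard c·x = -0.2122 hit at Δt = 1.4404 (t = 2.5002), x⁻ = (-1.4011, -0.1586) → reset → x⁺ = (-1.3112, -0.5365), jump to mode 0
Mode 0: flow for 1.1607 to horizon, guard not reached → x = (-0.5065, -0.6370)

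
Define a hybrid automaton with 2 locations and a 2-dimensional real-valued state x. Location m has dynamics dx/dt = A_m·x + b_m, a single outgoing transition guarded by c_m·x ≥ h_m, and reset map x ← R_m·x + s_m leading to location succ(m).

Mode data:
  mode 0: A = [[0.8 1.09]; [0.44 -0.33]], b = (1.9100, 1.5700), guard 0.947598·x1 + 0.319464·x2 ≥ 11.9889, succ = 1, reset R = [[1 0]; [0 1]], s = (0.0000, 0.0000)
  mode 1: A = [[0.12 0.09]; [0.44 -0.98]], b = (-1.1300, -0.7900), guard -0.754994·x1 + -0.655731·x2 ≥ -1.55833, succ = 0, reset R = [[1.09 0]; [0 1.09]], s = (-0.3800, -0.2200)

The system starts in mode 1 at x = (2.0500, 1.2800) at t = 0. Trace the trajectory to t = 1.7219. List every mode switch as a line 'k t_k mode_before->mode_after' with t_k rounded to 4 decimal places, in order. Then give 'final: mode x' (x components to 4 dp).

Mode 1: guard c·x = -1.5583 hit at Δt = 0.6678 (t = 0.6678), x⁻ = (1.4949, 0.6553) → reset → x⁺ = (1.2494, 0.4942), jump to mode 0
Mode 0: flow for 1.0541 to horizon, guard not reached → x = (8.9421, 3.5111)

1 0.6678 1->0
final: 0 8.9421 3.5111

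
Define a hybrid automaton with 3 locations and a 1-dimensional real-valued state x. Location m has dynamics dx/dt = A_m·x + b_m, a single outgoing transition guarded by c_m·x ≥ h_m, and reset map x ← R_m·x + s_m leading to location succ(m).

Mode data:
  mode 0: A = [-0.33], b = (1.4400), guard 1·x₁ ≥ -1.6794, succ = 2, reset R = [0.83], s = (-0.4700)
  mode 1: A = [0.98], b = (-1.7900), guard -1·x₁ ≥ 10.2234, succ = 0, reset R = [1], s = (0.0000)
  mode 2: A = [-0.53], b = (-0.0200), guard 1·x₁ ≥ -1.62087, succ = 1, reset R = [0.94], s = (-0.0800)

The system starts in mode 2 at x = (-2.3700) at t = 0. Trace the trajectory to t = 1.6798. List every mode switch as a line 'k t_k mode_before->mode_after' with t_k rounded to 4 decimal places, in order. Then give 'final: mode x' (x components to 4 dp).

Mode 2: guard c·x = -1.6209 hit at Δt = 0.7310 (t = 0.7310), x⁻ = (-1.6209) → reset → x⁺ = (-1.6036), jump to mode 1
Mode 1: flow for 0.9488 to horizon, guard not reached → x = (-6.8656)

1 0.7310 2->1
final: 1 -6.8656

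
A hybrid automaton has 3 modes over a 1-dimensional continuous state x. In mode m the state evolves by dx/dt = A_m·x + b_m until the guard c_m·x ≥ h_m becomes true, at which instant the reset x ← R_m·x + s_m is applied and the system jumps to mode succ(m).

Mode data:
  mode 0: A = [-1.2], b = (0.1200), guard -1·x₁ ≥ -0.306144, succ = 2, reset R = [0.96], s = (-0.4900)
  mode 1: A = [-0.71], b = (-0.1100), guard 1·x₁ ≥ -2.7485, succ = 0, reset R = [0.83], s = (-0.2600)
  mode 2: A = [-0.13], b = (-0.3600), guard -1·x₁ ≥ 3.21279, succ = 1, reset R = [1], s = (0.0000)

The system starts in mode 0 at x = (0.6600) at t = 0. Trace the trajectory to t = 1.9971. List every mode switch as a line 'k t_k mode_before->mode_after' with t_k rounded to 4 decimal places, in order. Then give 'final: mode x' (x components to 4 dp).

Mode 0: guard c·x = -0.3061 hit at Δt = 0.8328 (t = 0.8328), x⁻ = (0.3061) → reset → x⁺ = (-0.1961), jump to mode 2
Mode 2: flow for 1.1643 to horizon, guard not reached → x = (-0.5575)

1 0.8328 0->2
final: 2 -0.5575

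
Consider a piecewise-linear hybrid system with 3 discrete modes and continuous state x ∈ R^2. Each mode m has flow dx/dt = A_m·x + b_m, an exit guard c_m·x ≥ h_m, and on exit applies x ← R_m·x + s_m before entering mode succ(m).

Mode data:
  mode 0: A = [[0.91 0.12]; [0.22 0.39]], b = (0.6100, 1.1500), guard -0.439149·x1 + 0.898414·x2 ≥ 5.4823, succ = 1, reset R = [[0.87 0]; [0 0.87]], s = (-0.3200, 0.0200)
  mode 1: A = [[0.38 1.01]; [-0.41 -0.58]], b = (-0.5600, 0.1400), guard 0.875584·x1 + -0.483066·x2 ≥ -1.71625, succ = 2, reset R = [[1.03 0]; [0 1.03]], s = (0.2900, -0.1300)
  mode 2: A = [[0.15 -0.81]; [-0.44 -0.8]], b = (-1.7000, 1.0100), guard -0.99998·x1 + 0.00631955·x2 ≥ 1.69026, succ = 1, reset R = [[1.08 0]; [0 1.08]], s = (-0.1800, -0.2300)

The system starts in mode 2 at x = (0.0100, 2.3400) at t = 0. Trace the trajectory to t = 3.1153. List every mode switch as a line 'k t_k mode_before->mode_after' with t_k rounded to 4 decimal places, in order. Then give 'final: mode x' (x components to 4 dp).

Mode 2: guard c·x = 1.6903 hit at Δt = 0.4663 (t = 0.4663), x⁻ = (-1.6767, 2.1555) → reset → x⁺ = (-1.9908, 2.0979), jump to mode 1
Mode 1: guard c·x = -1.7163 hit at Δt = 1.2112 (t = 1.6775), x⁻ = (-1.0341, 1.6785) → reset → x⁺ = (-0.7751, 1.5988), jump to mode 2
Mode 2: guard c·x = 1.6903 hit at Δt = 0.2827 (t = 1.9602), x⁻ = (-1.6797, 1.6688) → reset → x⁺ = (-1.9941, 1.5723), jump to mode 1
Mode 1: flow for 1.1551 to horizon, guard not reached → x = (-1.6044, 1.5398)

1 0.4663 2->1
2 1.6775 1->2
3 1.9602 2->1
final: 1 -1.6044 1.5398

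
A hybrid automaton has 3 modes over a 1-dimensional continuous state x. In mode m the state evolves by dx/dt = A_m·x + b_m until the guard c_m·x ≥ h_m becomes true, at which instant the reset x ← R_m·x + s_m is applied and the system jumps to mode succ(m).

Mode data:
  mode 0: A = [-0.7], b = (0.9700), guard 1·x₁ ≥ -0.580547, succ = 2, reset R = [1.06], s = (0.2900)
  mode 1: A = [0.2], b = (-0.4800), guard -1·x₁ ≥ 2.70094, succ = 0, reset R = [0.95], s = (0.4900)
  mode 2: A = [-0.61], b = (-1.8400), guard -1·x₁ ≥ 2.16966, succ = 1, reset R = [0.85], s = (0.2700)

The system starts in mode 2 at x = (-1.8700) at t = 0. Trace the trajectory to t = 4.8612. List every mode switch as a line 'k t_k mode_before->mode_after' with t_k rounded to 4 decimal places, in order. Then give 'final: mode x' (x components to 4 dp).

Mode 2: guard c·x = 2.1697 hit at Δt = 0.4967 (t = 0.4967), x⁻ = (-2.1697) → reset → x⁺ = (-1.5742), jump to mode 1
Mode 1: guard c·x = 2.7009 hit at Δt = 1.2480 (t = 1.7447), x⁻ = (-2.7009) → reset → x⁺ = (-2.0759), jump to mode 0
Mode 0: guard c·x = -0.5805 hit at Δt = 0.8080 (t = 2.5527), x⁻ = (-0.5805) → reset → x⁺ = (-0.3254), jump to mode 2
Mode 2: guard c·x = 2.1697 hit at Δt = 1.8956 (t = 4.4482), x⁻ = (-2.1697) → reset → x⁺ = (-1.5742), jump to mode 1
Mode 1: flow for 0.4130 to horizon, guard not reached → x = (-1.9164)

1 0.4967 2->1
2 1.7447 1->0
3 2.5527 0->2
4 4.4482 2->1
final: 1 -1.9164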